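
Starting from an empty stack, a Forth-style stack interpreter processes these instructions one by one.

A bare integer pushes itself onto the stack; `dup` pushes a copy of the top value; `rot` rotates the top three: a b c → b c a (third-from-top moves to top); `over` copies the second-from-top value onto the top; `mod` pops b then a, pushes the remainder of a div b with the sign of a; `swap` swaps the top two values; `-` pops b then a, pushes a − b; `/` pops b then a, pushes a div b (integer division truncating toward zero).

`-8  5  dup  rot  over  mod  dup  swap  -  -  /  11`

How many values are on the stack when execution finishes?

-8   -> -8
5    -> -8 5
dup  -> -8 5 5
rot  -> 5 5 -8
over -> 5 5 -8 5
mod  -> 5 5 -3
dup  -> 5 5 -3 -3
swap -> 5 5 -3 -3
-    -> 5 5 0
-    -> 5 5
/    -> 1
11   -> 1 11

2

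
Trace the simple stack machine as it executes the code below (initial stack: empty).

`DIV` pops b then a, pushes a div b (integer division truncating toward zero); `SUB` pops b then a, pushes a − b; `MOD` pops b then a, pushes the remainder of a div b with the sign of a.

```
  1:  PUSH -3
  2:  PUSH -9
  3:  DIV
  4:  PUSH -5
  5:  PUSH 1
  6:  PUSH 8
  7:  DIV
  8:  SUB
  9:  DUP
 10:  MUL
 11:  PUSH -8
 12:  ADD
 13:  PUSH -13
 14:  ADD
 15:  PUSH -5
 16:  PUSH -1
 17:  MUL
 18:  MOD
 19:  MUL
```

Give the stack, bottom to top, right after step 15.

[0, 4, -5]

PUSH -3  : -3
PUSH -9  : -3 -9
DIV      : 0
PUSH -5  : 0 -5
PUSH 1   : 0 -5 1
PUSH 8   : 0 -5 1 8
DIV      : 0 -5 0
SUB      : 0 -5
DUP      : 0 -5 -5
MUL      : 0 25
PUSH -8  : 0 25 -8
ADD      : 0 17
PUSH -13 : 0 17 -13
ADD      : 0 4
PUSH -5  : 0 4 -5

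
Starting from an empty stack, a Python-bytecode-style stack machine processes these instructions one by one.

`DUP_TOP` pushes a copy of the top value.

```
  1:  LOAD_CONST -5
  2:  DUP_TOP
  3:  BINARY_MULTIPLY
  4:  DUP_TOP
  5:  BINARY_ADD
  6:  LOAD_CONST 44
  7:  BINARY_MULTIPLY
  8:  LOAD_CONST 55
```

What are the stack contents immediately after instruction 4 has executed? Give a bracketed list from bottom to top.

LOAD_CONST -5   → [-5]
DUP_TOP         → [-5, -5]
BINARY_MULTIPLY → [25]
DUP_TOP         → [25, 25]

[25, 25]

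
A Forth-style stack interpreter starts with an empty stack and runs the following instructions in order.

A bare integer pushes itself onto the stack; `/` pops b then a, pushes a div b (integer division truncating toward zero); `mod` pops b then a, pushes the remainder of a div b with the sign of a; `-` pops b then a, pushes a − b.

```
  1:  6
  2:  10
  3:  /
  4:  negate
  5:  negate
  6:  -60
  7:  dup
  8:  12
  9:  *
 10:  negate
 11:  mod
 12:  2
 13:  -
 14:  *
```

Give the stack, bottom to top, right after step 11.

6       6
10      6 10
/       0
negate  0
negate  0
-60     0 -60
dup     0 -60 -60
12      0 -60 -60 12
*       0 -60 -720
negate  0 -60 720
mod     0 -60

[0, -60]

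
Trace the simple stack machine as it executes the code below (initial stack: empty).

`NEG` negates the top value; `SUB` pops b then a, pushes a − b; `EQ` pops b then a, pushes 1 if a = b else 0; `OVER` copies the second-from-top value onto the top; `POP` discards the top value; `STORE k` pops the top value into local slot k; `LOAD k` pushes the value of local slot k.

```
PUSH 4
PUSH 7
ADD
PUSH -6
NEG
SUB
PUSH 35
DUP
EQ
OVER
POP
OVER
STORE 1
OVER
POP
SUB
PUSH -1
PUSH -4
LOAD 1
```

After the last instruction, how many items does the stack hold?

PUSH 4  -> [4]
PUSH 7  -> [4, 7]
ADD     -> [11]
PUSH -6 -> [11, -6]
NEG     -> [11, 6]
SUB     -> [5]
PUSH 35 -> [5, 35]
DUP     -> [5, 35, 35]
EQ      -> [5, 1]
OVER    -> [5, 1, 5]
POP     -> [5, 1]
OVER    -> [5, 1, 5]
STORE 1 -> [5, 1]
OVER    -> [5, 1, 5]
POP     -> [5, 1]
SUB     -> [4]
PUSH -1 -> [4, -1]
PUSH -4 -> [4, -1, -4]
LOAD 1  -> [4, -1, -4, 5]

4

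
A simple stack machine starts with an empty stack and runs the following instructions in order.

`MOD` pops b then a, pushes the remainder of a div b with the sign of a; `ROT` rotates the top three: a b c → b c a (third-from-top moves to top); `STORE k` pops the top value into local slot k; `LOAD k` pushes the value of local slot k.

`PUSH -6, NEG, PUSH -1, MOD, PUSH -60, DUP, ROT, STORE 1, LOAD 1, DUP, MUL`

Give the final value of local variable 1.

PUSH -6  → -6
NEG      → 6
PUSH -1  → 6 -1
MOD      → 0
PUSH -60 → 0 -60
DUP      → 0 -60 -60
ROT      → -60 -60 0
STORE 1  → -60 -60
LOAD 1   → -60 -60 0
DUP      → -60 -60 0 0
MUL      → -60 -60 0

0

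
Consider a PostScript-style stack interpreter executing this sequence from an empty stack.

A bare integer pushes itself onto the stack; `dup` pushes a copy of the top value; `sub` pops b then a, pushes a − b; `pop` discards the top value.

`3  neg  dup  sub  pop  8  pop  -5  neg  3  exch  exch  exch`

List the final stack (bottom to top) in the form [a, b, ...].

3    → 3
neg  → -3
dup  → -3 -3
sub  → 0
pop  → (empty)
8    → 8
pop  → (empty)
-5   → -5
neg  → 5
3    → 5 3
exch → 3 5
exch → 5 3
exch → 3 5

[3, 5]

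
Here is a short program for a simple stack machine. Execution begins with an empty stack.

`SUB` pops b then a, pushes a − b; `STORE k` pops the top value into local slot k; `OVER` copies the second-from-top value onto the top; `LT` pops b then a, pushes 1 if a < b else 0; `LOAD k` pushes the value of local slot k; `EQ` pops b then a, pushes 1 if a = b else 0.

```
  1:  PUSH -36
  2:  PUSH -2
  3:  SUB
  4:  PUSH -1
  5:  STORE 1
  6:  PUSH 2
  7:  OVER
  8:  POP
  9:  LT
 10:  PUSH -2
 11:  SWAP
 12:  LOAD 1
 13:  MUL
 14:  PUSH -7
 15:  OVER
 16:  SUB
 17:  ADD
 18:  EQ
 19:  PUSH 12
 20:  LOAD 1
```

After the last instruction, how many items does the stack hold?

PUSH -36 -> [-36]
PUSH -2  -> [-36, -2]
SUB      -> [-34]
PUSH -1  -> [-34, -1]
STORE 1  -> [-34]
PUSH 2   -> [-34, 2]
OVER     -> [-34, 2, -34]
POP      -> [-34, 2]
LT       -> [1]
PUSH -2  -> [1, -2]
SWAP     -> [-2, 1]
LOAD 1   -> [-2, 1, -1]
MUL      -> [-2, -1]
PUSH -7  -> [-2, -1, -7]
OVER     -> [-2, -1, -7, -1]
SUB      -> [-2, -1, -6]
ADD      -> [-2, -7]
EQ       -> [0]
PUSH 12  -> [0, 12]
LOAD 1   -> [0, 12, -1]

3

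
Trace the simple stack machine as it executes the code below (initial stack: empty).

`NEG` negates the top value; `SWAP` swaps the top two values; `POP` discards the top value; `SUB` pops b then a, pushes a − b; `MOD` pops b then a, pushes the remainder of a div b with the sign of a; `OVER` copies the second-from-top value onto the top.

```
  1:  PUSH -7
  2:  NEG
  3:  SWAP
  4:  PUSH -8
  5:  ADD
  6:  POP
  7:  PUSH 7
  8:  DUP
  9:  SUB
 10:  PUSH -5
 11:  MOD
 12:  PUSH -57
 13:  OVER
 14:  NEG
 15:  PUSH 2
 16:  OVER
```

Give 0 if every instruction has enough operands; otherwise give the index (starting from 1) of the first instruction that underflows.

3

PUSH -7  [-7]
NEG      [7]
SWAP  — needs 2 operands, stack has 1 → underflow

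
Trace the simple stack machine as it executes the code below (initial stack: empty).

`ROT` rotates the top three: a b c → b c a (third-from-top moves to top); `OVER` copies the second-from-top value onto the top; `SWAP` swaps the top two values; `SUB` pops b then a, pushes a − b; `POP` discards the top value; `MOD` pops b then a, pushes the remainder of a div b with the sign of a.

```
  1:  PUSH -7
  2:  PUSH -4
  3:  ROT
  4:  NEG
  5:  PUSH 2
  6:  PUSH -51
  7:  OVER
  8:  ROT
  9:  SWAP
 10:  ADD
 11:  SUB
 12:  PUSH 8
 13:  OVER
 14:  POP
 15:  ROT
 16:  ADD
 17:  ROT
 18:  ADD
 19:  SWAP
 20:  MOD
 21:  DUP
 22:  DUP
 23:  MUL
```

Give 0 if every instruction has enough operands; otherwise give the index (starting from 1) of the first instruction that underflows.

PUSH -7 : -7
PUSH -4 : -7 -4
ROT  — needs 3 operands, stack has 2 → underflow

3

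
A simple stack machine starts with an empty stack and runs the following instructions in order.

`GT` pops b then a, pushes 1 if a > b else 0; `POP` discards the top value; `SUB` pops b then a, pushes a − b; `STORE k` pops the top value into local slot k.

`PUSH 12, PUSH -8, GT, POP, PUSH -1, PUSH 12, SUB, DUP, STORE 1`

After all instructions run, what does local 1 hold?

-13

PUSH 12 -> [12]
PUSH -8 -> [12, -8]
GT      -> [1]
POP     -> []
PUSH -1 -> [-1]
PUSH 12 -> [-1, 12]
SUB     -> [-13]
DUP     -> [-13, -13]
STORE 1 -> [-13]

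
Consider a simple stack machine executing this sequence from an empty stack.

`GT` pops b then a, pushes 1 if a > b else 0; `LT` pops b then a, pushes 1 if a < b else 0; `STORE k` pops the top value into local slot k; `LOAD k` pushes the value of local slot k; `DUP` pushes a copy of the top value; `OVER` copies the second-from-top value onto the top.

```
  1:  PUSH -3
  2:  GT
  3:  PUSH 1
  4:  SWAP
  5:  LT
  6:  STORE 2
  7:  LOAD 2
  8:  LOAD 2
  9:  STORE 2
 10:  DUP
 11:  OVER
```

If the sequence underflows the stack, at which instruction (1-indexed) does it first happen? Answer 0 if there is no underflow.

2

PUSH -3 -> -3
GT  — needs 2 operands, stack has 1 → underflow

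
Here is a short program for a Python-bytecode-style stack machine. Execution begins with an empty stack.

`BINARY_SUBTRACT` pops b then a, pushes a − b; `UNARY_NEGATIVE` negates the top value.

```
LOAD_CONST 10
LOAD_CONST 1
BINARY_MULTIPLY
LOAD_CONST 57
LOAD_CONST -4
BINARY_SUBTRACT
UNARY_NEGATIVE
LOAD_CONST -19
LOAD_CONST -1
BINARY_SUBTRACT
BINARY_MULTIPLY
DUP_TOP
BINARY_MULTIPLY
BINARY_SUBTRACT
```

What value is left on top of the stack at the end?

-1205594

LOAD_CONST 10   -> [10]
LOAD_CONST 1    -> [10, 1]
BINARY_MULTIPLY -> [10]
LOAD_CONST 57   -> [10, 57]
LOAD_CONST -4   -> [10, 57, -4]
BINARY_SUBTRACT -> [10, 61]
UNARY_NEGATIVE  -> [10, -61]
LOAD_CONST -19  -> [10, -61, -19]
LOAD_CONST -1   -> [10, -61, -19, -1]
BINARY_SUBTRACT -> [10, -61, -18]
BINARY_MULTIPLY -> [10, 1098]
DUP_TOP         -> [10, 1098, 1098]
BINARY_MULTIPLY -> [10, 1205604]
BINARY_SUBTRACT -> [-1205594]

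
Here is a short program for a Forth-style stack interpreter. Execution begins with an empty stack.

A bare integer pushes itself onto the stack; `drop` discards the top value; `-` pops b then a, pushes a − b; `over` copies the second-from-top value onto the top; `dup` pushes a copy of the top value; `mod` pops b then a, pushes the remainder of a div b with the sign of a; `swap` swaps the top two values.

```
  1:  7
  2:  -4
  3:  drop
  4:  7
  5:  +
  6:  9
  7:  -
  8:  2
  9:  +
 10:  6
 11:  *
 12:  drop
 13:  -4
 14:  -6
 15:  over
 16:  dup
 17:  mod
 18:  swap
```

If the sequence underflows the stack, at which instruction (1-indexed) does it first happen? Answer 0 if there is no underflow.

7    -> [7]
-4   -> [7, -4]
drop -> [7]
7    -> [7, 7]
+    -> [14]
9    -> [14, 9]
-    -> [5]
2    -> [5, 2]
+    -> [7]
6    -> [7, 6]
*    -> [42]
drop -> []
-4   -> [-4]
-6   -> [-4, -6]
over -> [-4, -6, -4]
dup  -> [-4, -6, -4, -4]
mod  -> [-4, -6, 0]
swap -> [-4, 0, -6]

0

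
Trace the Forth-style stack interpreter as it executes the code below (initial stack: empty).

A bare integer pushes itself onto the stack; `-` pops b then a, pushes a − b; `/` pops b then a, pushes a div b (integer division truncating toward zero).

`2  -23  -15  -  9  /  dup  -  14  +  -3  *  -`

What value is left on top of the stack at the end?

2    2
-23  2 -23
-15  2 -23 -15
-    2 -8
9    2 -8 9
/    2 0
dup  2 0 0
-    2 0
14   2 0 14
+    2 14
-3   2 14 -3
*    2 -42
-    44

44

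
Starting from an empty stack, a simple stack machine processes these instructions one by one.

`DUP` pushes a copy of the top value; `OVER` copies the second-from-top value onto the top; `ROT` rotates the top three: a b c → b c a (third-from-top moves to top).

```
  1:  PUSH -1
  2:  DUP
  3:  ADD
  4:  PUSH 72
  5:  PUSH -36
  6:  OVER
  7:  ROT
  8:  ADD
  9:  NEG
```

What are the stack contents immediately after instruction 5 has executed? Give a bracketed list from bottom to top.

PUSH -1  : -1
DUP      : -1 -1
ADD      : -2
PUSH 72  : -2 72
PUSH -36 : -2 72 -36

[-2, 72, -36]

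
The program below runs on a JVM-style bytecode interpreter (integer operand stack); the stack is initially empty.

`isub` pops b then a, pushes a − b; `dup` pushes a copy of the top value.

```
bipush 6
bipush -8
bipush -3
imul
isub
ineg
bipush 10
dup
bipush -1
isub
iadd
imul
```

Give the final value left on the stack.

378

bipush 6  : 6
bipush -8 : 6 -8
bipush -3 : 6 -8 -3
imul      : 6 24
isub      : -18
ineg      : 18
bipush 10 : 18 10
dup       : 18 10 10
bipush -1 : 18 10 10 -1
isub      : 18 10 11
iadd      : 18 21
imul      : 378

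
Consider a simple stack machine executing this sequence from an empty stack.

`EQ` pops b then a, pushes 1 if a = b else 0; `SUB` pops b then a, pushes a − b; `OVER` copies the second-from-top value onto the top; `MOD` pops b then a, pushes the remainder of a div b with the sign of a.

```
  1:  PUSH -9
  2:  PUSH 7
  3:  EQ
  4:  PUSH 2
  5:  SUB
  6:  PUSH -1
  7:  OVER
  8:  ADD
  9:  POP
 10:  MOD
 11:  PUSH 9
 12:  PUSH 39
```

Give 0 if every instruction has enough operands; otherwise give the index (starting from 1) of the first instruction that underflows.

10

PUSH -9 → -9
PUSH 7  → -9 7
EQ      → 0
PUSH 2  → 0 2
SUB     → -2
PUSH -1 → -2 -1
OVER    → -2 -1 -2
ADD     → -2 -3
POP     → -2
MOD  — needs 2 operands, stack has 1 → underflow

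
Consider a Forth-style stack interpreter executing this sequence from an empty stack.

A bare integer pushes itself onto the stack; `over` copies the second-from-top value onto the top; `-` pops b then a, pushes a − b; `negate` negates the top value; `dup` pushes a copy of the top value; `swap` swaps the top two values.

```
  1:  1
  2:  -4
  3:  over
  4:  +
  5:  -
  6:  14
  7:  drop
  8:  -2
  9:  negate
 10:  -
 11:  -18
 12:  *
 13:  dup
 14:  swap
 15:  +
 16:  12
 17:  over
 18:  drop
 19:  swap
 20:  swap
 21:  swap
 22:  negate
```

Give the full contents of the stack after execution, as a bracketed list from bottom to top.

[12, 72]

1      : 1
-4     : 1 -4
over   : 1 -4 1
+      : 1 -3
-      : 4
14     : 4 14
drop   : 4
-2     : 4 -2
negate : 4 2
-      : 2
-18    : 2 -18
*      : -36
dup    : -36 -36
swap   : -36 -36
+      : -72
12     : -72 12
over   : -72 12 -72
drop   : -72 12
swap   : 12 -72
swap   : -72 12
swap   : 12 -72
negate : 12 72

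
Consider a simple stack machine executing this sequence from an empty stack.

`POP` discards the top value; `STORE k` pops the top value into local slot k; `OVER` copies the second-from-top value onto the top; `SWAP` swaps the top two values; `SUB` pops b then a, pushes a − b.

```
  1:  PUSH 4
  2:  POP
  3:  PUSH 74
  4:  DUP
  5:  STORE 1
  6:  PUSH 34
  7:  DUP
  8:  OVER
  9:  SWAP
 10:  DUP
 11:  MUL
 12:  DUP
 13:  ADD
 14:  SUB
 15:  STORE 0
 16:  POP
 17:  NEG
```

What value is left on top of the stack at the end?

PUSH 4  : [4]
POP     : []
PUSH 74 : [74]
DUP     : [74, 74]
STORE 1 : [74]
PUSH 34 : [74, 34]
DUP     : [74, 34, 34]
OVER    : [74, 34, 34, 34]
SWAP    : [74, 34, 34, 34]
DUP     : [74, 34, 34, 34, 34]
MUL     : [74, 34, 34, 1156]
DUP     : [74, 34, 34, 1156, 1156]
ADD     : [74, 34, 34, 2312]
SUB     : [74, 34, -2278]
STORE 0 : [74, 34]
POP     : [74]
NEG     : [-74]

-74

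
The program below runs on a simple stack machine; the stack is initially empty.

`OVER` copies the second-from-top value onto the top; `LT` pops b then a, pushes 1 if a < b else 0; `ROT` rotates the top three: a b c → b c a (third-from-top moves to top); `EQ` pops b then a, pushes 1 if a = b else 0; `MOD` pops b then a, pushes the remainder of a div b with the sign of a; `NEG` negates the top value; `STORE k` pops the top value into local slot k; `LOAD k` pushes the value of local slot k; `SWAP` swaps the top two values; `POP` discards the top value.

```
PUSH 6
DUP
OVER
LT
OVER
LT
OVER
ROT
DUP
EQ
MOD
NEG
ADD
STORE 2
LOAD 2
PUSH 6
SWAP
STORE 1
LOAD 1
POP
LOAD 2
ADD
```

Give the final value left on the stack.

PUSH 6  → 6
DUP     → 6 6
OVER    → 6 6 6
LT      → 6 0
OVER    → 6 0 6
LT      → 6 1
OVER    → 6 1 6
ROT     → 1 6 6
DUP     → 1 6 6 6
EQ      → 1 6 1
MOD     → 1 0
NEG     → 1 0
ADD     → 1
STORE 2 → (empty)
LOAD 2  → 1
PUSH 6  → 1 6
SWAP    → 6 1
STORE 1 → 6
LOAD 1  → 6 1
POP     → 6
LOAD 2  → 6 1
ADD     → 7

7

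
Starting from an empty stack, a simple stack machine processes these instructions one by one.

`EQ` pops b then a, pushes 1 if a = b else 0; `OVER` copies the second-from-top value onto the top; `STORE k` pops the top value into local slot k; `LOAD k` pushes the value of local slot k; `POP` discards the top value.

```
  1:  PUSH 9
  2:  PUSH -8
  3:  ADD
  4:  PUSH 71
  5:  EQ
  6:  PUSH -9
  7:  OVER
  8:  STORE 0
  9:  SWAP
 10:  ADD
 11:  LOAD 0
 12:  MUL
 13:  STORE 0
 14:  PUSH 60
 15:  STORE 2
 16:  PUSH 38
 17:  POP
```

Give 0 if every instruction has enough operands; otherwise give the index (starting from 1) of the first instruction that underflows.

PUSH 9  → [9]
PUSH -8 → [9, -8]
ADD     → [1]
PUSH 71 → [1, 71]
EQ      → [0]
PUSH -9 → [0, -9]
OVER    → [0, -9, 0]
STORE 0 → [0, -9]
SWAP    → [-9, 0]
ADD     → [-9]
LOAD 0  → [-9, 0]
MUL     → [0]
STORE 0 → []
PUSH 60 → [60]
STORE 2 → []
PUSH 38 → [38]
POP     → []

0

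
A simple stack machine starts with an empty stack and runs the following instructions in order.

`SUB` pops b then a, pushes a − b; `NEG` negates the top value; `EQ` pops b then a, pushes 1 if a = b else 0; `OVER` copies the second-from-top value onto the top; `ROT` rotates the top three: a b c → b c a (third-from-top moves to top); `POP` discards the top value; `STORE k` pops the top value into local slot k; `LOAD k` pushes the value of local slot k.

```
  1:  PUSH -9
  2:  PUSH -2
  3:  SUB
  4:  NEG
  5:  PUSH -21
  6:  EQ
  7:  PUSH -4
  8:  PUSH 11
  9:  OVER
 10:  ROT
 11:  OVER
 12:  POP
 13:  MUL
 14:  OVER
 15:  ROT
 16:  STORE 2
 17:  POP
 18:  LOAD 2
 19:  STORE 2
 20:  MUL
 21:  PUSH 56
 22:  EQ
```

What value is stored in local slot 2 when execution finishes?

PUSH -9  → [-9]
PUSH -2  → [-9, -2]
SUB      → [-7]
NEG      → [7]
PUSH -21 → [7, -21]
EQ       → [0]
PUSH -4  → [0, -4]
PUSH 11  → [0, -4, 11]
OVER     → [0, -4, 11, -4]
ROT      → [0, 11, -4, -4]
OVER     → [0, 11, -4, -4, -4]
POP      → [0, 11, -4, -4]
MUL      → [0, 11, 16]
OVER     → [0, 11, 16, 11]
ROT      → [0, 16, 11, 11]
STORE 2  → [0, 16, 11]
POP      → [0, 16]
LOAD 2   → [0, 16, 11]
STORE 2  → [0, 16]
MUL      → [0]
PUSH 56  → [0, 56]
EQ       → [0]

11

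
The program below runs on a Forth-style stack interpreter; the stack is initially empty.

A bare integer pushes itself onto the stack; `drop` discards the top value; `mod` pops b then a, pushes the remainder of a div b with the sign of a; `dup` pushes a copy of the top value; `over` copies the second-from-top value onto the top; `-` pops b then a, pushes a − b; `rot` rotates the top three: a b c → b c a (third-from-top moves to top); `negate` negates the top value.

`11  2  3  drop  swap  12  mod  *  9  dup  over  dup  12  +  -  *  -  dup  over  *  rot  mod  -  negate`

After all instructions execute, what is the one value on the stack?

11     → 11
2      → 11 2
3      → 11 2 3
drop   → 11 2
swap   → 2 11
12     → 2 11 12
mod    → 2 11
*      → 22
9      → 22 9
dup    → 22 9 9
over   → 22 9 9 9
dup    → 22 9 9 9 9
12     → 22 9 9 9 9 12
+      → 22 9 9 9 21
-      → 22 9 9 -12
*      → 22 9 -108
-      → 22 117
dup    → 22 117 117
over   → 22 117 117 117
*      → 22 117 13689
rot    → 117 13689 22
mod    → 117 5
-      → 112
negate → -112

-112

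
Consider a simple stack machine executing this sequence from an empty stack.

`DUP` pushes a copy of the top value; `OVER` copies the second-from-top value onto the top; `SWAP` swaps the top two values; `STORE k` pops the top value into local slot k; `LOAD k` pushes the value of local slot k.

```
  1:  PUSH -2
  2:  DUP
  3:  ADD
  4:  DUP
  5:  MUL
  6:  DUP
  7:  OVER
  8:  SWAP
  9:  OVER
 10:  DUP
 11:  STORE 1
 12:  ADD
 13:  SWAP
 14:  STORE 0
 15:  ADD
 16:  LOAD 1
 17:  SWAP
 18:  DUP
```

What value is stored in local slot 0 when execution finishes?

16

PUSH -2 : [-2]
DUP     : [-2, -2]
ADD     : [-4]
DUP     : [-4, -4]
MUL     : [16]
DUP     : [16, 16]
OVER    : [16, 16, 16]
SWAP    : [16, 16, 16]
OVER    : [16, 16, 16, 16]
DUP     : [16, 16, 16, 16, 16]
STORE 1 : [16, 16, 16, 16]
ADD     : [16, 16, 32]
SWAP    : [16, 32, 16]
STORE 0 : [16, 32]
ADD     : [48]
LOAD 1  : [48, 16]
SWAP    : [16, 48]
DUP     : [16, 48, 48]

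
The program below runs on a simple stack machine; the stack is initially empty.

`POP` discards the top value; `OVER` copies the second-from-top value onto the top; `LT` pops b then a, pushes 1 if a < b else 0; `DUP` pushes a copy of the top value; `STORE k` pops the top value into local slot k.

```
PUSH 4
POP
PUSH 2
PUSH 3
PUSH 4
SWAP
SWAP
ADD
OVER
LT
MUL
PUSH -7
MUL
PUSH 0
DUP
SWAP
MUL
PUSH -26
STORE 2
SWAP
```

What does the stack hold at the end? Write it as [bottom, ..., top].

PUSH 4   → [4]
POP      → []
PUSH 2   → [2]
PUSH 3   → [2, 3]
PUSH 4   → [2, 3, 4]
SWAP     → [2, 4, 3]
SWAP     → [2, 3, 4]
ADD      → [2, 7]
OVER     → [2, 7, 2]
LT       → [2, 0]
MUL      → [0]
PUSH -7  → [0, -7]
MUL      → [0]
PUSH 0   → [0, 0]
DUP      → [0, 0, 0]
SWAP     → [0, 0, 0]
MUL      → [0, 0]
PUSH -26 → [0, 0, -26]
STORE 2  → [0, 0]
SWAP     → [0, 0]

[0, 0]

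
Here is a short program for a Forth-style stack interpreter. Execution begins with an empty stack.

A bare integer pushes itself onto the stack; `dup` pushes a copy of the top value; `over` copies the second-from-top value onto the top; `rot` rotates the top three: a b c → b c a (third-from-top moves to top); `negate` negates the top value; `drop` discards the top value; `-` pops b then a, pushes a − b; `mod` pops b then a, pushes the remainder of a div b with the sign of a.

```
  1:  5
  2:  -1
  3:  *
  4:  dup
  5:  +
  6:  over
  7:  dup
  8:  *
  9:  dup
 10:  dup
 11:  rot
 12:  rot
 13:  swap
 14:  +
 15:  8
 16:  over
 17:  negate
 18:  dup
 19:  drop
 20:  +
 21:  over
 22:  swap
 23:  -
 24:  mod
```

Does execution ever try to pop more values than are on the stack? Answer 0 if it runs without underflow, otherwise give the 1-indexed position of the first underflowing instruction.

6

5   → 5
-1  → 5 -1
*   → -5
dup → -5 -5
+   → -10
over  — needs 2 operands, stack has 1 → underflow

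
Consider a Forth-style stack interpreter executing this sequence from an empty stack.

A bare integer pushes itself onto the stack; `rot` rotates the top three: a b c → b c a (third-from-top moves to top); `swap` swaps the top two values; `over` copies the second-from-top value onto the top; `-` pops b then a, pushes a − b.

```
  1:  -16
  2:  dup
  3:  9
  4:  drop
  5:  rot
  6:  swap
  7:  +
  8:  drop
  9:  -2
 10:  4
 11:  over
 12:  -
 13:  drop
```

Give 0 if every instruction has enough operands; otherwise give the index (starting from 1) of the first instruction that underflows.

-16  : [-16]
dup  : [-16, -16]
9    : [-16, -16, 9]
drop : [-16, -16]
rot  — needs 3 operands, stack has 2 → underflow

5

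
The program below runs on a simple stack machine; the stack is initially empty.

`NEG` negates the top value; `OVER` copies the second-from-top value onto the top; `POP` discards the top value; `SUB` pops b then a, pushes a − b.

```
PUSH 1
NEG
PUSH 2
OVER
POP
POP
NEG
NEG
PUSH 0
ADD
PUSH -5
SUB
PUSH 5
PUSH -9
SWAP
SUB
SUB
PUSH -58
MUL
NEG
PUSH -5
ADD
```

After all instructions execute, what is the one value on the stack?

1039

PUSH 1   -> 1
NEG      -> -1
PUSH 2   -> -1 2
OVER     -> -1 2 -1
POP      -> -1 2
POP      -> -1
NEG      -> 1
NEG      -> -1
PUSH 0   -> -1 0
ADD      -> -1
PUSH -5  -> -1 -5
SUB      -> 4
PUSH 5   -> 4 5
PUSH -9  -> 4 5 -9
SWAP     -> 4 -9 5
SUB      -> 4 -14
SUB      -> 18
PUSH -58 -> 18 -58
MUL      -> -1044
NEG      -> 1044
PUSH -5  -> 1044 -5
ADD      -> 1039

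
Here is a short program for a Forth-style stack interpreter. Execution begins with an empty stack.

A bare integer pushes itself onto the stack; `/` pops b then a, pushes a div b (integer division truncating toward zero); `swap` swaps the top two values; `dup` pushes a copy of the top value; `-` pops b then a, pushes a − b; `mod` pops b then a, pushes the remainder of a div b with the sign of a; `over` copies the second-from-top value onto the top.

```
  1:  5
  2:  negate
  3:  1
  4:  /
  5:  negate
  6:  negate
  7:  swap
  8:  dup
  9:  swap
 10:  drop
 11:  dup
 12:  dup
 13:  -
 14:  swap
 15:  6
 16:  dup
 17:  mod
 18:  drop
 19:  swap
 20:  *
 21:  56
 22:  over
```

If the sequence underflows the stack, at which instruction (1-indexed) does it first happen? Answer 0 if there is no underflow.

5       [5]
negate  [-5]
1       [-5, 1]
/       [-5]
negate  [5]
negate  [-5]
swap  — needs 2 operands, stack has 1 → underflow

7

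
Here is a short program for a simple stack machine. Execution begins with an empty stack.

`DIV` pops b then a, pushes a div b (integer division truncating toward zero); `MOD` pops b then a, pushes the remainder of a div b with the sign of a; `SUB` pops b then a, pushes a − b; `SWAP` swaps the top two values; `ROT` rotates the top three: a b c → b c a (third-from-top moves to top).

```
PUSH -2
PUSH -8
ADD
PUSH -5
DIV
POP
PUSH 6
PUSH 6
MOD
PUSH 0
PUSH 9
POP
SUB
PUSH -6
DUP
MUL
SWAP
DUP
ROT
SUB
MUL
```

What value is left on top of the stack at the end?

PUSH -2 -> -2
PUSH -8 -> -2 -8
ADD     -> -10
PUSH -5 -> -10 -5
DIV     -> 2
POP     -> (empty)
PUSH 6  -> 6
PUSH 6  -> 6 6
MOD     -> 0
PUSH 0  -> 0 0
PUSH 9  -> 0 0 9
POP     -> 0 0
SUB     -> 0
PUSH -6 -> 0 -6
DUP     -> 0 -6 -6
MUL     -> 0 36
SWAP    -> 36 0
DUP     -> 36 0 0
ROT     -> 0 0 36
SUB     -> 0 -36
MUL     -> 0

0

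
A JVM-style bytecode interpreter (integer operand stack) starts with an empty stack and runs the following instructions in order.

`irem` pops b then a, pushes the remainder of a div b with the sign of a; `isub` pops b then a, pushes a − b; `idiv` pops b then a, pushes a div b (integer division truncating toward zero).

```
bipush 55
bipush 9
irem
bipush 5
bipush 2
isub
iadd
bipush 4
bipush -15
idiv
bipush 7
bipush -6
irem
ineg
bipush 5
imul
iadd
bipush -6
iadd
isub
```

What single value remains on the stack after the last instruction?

bipush 55   55
bipush 9    55 9
irem        1
bipush 5    1 5
bipush 2    1 5 2
isub        1 3
iadd        4
bipush 4    4 4
bipush -15  4 4 -15
idiv        4 0
bipush 7    4 0 7
bipush -6   4 0 7 -6
irem        4 0 1
ineg        4 0 -1
bipush 5    4 0 -1 5
imul        4 0 -5
iadd        4 -5
bipush -6   4 -5 -6
iadd        4 -11
isub        15

15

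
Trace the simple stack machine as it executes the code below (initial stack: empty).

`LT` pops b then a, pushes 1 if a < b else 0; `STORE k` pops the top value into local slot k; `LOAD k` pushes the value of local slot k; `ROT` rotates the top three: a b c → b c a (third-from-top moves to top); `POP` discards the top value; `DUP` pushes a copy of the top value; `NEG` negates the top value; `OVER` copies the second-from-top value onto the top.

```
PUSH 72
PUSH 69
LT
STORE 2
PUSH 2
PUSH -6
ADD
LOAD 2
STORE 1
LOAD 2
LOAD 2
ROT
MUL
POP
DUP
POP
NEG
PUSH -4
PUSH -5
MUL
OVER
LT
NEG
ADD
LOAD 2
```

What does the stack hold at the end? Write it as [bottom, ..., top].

PUSH 72  72
PUSH 69  72 69
LT       0
STORE 2  (empty)
PUSH 2   2
PUSH -6  2 -6
ADD      -4
LOAD 2   -4 0
STORE 1  -4
LOAD 2   -4 0
LOAD 2   -4 0 0
ROT      0 0 -4
MUL      0 0
POP      0
DUP      0 0
POP      0
NEG      0
PUSH -4  0 -4
PUSH -5  0 -4 -5
MUL      0 20
OVER     0 20 0
LT       0 0
NEG      0 0
ADD      0
LOAD 2   0 0

[0, 0]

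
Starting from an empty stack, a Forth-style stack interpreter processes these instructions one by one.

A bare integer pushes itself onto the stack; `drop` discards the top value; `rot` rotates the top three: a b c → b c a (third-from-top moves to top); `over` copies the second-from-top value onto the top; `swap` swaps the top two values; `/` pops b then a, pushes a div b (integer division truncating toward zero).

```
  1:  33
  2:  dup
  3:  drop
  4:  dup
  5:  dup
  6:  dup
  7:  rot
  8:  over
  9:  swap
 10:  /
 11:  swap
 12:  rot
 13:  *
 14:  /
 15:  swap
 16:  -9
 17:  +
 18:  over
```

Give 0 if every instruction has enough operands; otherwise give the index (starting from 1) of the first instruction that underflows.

0

33   : 33
dup  : 33 33
drop : 33
dup  : 33 33
dup  : 33 33 33
dup  : 33 33 33 33
rot  : 33 33 33 33
over : 33 33 33 33 33
swap : 33 33 33 33 33
/    : 33 33 33 1
swap : 33 33 1 33
rot  : 33 1 33 33
*    : 33 1 1089
/    : 33 0
swap : 0 33
-9   : 0 33 -9
+    : 0 24
over : 0 24 0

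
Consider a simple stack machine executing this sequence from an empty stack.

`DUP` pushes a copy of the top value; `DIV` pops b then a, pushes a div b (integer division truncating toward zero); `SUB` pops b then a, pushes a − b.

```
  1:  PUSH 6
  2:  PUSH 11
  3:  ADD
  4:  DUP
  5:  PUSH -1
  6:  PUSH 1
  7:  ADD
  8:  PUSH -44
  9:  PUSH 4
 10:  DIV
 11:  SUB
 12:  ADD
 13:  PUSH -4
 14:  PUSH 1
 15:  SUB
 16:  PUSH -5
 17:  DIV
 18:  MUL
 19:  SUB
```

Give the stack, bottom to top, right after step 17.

PUSH 6    6
PUSH 11   6 11
ADD       17
DUP       17 17
PUSH -1   17 17 -1
PUSH 1    17 17 -1 1
ADD       17 17 0
PUSH -44  17 17 0 -44
PUSH 4    17 17 0 -44 4
DIV       17 17 0 -11
SUB       17 17 11
ADD       17 28
PUSH -4   17 28 -4
PUSH 1    17 28 -4 1
SUB       17 28 -5
PUSH -5   17 28 -5 -5
DIV       17 28 1

[17, 28, 1]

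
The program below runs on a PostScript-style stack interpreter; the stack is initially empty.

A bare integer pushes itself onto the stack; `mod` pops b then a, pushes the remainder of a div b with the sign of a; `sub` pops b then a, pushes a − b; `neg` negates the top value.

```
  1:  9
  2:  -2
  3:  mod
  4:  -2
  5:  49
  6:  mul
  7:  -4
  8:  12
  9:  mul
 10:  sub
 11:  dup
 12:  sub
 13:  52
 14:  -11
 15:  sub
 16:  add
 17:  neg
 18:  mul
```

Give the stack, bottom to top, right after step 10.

9    [9]
-2   [9, -2]
mod  [1]
-2   [1, -2]
49   [1, -2, 49]
mul  [1, -98]
-4   [1, -98, -4]
12   [1, -98, -4, 12]
mul  [1, -98, -48]
sub  [1, -50]

[1, -50]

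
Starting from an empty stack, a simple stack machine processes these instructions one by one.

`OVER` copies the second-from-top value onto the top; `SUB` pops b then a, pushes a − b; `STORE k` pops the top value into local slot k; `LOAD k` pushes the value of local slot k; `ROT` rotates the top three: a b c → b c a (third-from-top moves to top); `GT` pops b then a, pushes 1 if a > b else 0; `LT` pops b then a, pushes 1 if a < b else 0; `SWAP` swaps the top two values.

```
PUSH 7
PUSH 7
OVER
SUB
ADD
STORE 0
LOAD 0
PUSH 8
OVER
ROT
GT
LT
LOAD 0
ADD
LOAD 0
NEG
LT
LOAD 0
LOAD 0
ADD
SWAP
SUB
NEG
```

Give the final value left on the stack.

-14

PUSH 7  : 7
PUSH 7  : 7 7
OVER    : 7 7 7
SUB     : 7 0
ADD     : 7
STORE 0 : (empty)
LOAD 0  : 7
PUSH 8  : 7 8
OVER    : 7 8 7
ROT     : 8 7 7
GT      : 8 0
LT      : 0
LOAD 0  : 0 7
ADD     : 7
LOAD 0  : 7 7
NEG     : 7 -7
LT      : 0
LOAD 0  : 0 7
LOAD 0  : 0 7 7
ADD     : 0 14
SWAP    : 14 0
SUB     : 14
NEG     : -14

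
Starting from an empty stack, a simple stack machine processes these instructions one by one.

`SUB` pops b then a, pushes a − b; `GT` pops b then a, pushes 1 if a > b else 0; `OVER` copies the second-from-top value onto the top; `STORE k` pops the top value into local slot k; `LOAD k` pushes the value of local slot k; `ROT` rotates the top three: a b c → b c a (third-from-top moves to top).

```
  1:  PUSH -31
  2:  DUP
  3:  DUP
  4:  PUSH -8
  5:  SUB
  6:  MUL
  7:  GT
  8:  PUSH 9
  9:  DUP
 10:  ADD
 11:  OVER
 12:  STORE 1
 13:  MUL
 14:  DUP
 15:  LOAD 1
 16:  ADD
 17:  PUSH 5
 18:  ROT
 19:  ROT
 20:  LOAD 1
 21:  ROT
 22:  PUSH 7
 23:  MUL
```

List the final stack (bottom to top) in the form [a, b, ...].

[5, 0, 0, 0]

PUSH -31 → [-31]
DUP      → [-31, -31]
DUP      → [-31, -31, -31]
PUSH -8  → [-31, -31, -31, -8]
SUB      → [-31, -31, -23]
MUL      → [-31, 713]
GT       → [0]
PUSH 9   → [0, 9]
DUP      → [0, 9, 9]
ADD      → [0, 18]
OVER     → [0, 18, 0]
STORE 1  → [0, 18]
MUL      → [0]
DUP      → [0, 0]
LOAD 1   → [0, 0, 0]
ADD      → [0, 0]
PUSH 5   → [0, 0, 5]
ROT      → [0, 5, 0]
ROT      → [5, 0, 0]
LOAD 1   → [5, 0, 0, 0]
ROT      → [5, 0, 0, 0]
PUSH 7   → [5, 0, 0, 0, 7]
MUL      → [5, 0, 0, 0]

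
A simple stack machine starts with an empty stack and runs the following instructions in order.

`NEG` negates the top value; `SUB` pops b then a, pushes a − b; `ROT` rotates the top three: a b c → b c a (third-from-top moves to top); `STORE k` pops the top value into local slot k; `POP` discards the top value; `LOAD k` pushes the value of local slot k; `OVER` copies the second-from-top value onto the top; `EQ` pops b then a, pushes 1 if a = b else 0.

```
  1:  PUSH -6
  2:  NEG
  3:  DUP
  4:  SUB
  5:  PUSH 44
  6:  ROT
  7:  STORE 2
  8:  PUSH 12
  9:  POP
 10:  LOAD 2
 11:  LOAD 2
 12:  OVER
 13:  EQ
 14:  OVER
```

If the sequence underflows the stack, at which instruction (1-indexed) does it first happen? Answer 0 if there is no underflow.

PUSH -6 : [-6]
NEG     : [6]
DUP     : [6, 6]
SUB     : [0]
PUSH 44 : [0, 44]
ROT  — needs 3 operands, stack has 2 → underflow

6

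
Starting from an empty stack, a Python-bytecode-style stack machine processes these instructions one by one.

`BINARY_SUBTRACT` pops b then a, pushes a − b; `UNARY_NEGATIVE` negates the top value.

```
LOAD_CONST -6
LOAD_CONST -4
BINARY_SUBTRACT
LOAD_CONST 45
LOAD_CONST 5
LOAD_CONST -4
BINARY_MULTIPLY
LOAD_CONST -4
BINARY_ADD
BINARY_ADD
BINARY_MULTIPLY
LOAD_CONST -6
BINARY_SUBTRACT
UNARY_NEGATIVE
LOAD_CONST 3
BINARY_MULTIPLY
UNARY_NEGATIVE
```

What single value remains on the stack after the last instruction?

LOAD_CONST -6   : [-6]
LOAD_CONST -4   : [-6, -4]
BINARY_SUBTRACT : [-2]
LOAD_CONST 45   : [-2, 45]
LOAD_CONST 5    : [-2, 45, 5]
LOAD_CONST -4   : [-2, 45, 5, -4]
BINARY_MULTIPLY : [-2, 45, -20]
LOAD_CONST -4   : [-2, 45, -20, -4]
BINARY_ADD      : [-2, 45, -24]
BINARY_ADD      : [-2, 21]
BINARY_MULTIPLY : [-42]
LOAD_CONST -6   : [-42, -6]
BINARY_SUBTRACT : [-36]
UNARY_NEGATIVE  : [36]
LOAD_CONST 3    : [36, 3]
BINARY_MULTIPLY : [108]
UNARY_NEGATIVE  : [-108]

-108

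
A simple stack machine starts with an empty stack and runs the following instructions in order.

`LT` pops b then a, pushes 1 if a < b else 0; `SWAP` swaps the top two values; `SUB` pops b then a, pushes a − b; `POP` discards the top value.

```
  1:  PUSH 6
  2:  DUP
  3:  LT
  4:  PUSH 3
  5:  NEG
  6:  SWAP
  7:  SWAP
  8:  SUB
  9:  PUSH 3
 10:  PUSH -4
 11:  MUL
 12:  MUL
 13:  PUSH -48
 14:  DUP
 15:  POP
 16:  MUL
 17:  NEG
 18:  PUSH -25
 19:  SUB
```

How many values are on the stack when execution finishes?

1

PUSH 6   → 6
DUP      → 6 6
LT       → 0
PUSH 3   → 0 3
NEG      → 0 -3
SWAP     → -3 0
SWAP     → 0 -3
SUB      → 3
PUSH 3   → 3 3
PUSH -4  → 3 3 -4
MUL      → 3 -12
MUL      → -36
PUSH -48 → -36 -48
DUP      → -36 -48 -48
POP      → -36 -48
MUL      → 1728
NEG      → -1728
PUSH -25 → -1728 -25
SUB      → -1703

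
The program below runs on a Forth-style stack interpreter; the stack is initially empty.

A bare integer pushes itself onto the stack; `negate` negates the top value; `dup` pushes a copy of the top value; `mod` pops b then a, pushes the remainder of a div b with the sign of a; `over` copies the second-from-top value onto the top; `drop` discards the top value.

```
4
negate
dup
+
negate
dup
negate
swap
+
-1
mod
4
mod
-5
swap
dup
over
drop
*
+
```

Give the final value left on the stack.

4       [4]
negate  [-4]
dup     [-4, -4]
+       [-8]
negate  [8]
dup     [8, 8]
negate  [8, -8]
swap    [-8, 8]
+       [0]
-1      [0, -1]
mod     [0]
4       [0, 4]
mod     [0]
-5      [0, -5]
swap    [-5, 0]
dup     [-5, 0, 0]
over    [-5, 0, 0, 0]
drop    [-5, 0, 0]
*       [-5, 0]
+       [-5]

-5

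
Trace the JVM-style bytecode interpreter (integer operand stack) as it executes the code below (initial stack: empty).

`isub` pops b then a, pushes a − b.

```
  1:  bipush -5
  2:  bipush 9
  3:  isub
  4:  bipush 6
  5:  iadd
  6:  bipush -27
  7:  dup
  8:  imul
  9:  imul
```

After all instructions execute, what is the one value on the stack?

-5832

bipush -5   -5
bipush 9    -5 9
isub        -14
bipush 6    -14 6
iadd        -8
bipush -27  -8 -27
dup         -8 -27 -27
imul        -8 729
imul        -5832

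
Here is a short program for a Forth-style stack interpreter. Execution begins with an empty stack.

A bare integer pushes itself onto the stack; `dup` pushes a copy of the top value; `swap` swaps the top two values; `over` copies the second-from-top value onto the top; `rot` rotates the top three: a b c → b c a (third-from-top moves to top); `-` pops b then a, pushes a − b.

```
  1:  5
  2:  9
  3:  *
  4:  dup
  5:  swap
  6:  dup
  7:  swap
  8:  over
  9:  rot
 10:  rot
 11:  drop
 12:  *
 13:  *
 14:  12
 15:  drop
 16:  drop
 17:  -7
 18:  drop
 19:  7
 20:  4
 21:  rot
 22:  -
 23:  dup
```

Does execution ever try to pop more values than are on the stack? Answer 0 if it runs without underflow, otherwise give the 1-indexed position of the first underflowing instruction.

5    → 5
9    → 5 9
*    → 45
dup  → 45 45
swap → 45 45
dup  → 45 45 45
swap → 45 45 45
over → 45 45 45 45
rot  → 45 45 45 45
rot  → 45 45 45 45
drop → 45 45 45
*    → 45 2025
*    → 91125
12   → 91125 12
drop → 91125
drop → (empty)
-7   → -7
drop → (empty)
7    → 7
4    → 7 4
rot  — needs 3 operands, stack has 2 → underflow

21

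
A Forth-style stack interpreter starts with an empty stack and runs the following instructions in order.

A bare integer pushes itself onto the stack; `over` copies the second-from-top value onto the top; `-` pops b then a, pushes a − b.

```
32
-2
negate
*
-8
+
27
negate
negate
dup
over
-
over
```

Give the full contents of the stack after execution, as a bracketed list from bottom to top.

[56, 27, 0, 27]

32     -> [32]
-2     -> [32, -2]
negate -> [32, 2]
*      -> [64]
-8     -> [64, -8]
+      -> [56]
27     -> [56, 27]
negate -> [56, -27]
negate -> [56, 27]
dup    -> [56, 27, 27]
over   -> [56, 27, 27, 27]
-      -> [56, 27, 0]
over   -> [56, 27, 0, 27]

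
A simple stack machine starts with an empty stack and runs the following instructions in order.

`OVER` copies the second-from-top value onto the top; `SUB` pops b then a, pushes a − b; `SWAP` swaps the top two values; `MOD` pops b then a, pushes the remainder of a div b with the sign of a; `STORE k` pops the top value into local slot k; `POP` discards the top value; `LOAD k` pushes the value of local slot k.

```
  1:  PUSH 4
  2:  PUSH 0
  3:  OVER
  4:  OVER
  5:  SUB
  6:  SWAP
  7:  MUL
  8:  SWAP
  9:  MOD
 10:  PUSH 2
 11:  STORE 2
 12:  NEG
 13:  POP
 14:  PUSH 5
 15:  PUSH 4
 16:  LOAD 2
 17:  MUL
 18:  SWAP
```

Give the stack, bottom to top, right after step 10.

PUSH 4 → [4]
PUSH 0 → [4, 0]
OVER   → [4, 0, 4]
OVER   → [4, 0, 4, 0]
SUB    → [4, 0, 4]
SWAP   → [4, 4, 0]
MUL    → [4, 0]
SWAP   → [0, 4]
MOD    → [0]
PUSH 2 → [0, 2]

[0, 2]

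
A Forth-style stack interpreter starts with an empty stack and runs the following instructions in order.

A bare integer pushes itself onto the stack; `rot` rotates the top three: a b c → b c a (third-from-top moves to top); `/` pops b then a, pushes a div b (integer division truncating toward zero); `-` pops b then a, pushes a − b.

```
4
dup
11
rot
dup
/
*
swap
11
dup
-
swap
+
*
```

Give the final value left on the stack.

4    → 4
dup  → 4 4
11   → 4 4 11
rot  → 4 11 4
dup  → 4 11 4 4
/    → 4 11 1
*    → 4 11
swap → 11 4
11   → 11 4 11
dup  → 11 4 11 11
-    → 11 4 0
swap → 11 0 4
+    → 11 4
*    → 44

44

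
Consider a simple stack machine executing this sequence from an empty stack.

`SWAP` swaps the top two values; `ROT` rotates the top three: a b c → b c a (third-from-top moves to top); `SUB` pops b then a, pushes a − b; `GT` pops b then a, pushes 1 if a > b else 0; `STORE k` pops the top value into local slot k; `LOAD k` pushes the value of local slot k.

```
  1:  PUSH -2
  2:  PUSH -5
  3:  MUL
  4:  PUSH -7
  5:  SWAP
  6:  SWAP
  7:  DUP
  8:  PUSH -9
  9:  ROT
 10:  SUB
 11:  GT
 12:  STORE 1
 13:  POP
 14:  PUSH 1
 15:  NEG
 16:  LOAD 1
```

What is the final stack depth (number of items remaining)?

2

PUSH -2 → [-2]
PUSH -5 → [-2, -5]
MUL     → [10]
PUSH -7 → [10, -7]
SWAP    → [-7, 10]
SWAP    → [10, -7]
DUP     → [10, -7, -7]
PUSH -9 → [10, -7, -7, -9]
ROT     → [10, -7, -9, -7]
SUB     → [10, -7, -2]
GT      → [10, 0]
STORE 1 → [10]
POP     → []
PUSH 1  → [1]
NEG     → [-1]
LOAD 1  → [-1, 0]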